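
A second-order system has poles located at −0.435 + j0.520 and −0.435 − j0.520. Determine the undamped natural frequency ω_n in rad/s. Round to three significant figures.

The poles are at −σ ± jω_d with σ = 0.435 and ω_d = 0.520, so ω_n = √(σ²+ω_d²) = 0.678 rad/s and ζ = σ/ω_n = 0.642.

ω_n ≈ 0.678 rad/s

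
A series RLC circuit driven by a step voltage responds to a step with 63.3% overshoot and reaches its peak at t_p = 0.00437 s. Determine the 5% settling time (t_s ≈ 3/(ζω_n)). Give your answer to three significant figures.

t_s ≈ 0.0287 s

The overshoot fixes ζ = −ln(OS)/√(π²+ln²(OS)) = 0.144.
From t_p = π/ω_d, ω_d = π/0.00437 = 719 rad/s, so ω_n = ω_d/√(1−ζ²) = 726 rad/s.
t_s ≈ 3/(ζω_n) = 3/(0.144·726) = 0.0287 s.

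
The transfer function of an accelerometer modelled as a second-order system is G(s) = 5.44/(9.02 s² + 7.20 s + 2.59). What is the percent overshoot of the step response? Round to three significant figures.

%OS ≈ 3.00%

Dividing through by 9.02: denominator becomes s² + 0.7982 s + 0.2871.
So ω_n = √0.2871 = 0.536 rad/s and ζ = 0.7982/(2·0.536) = 0.745.
Overshoot: exp(−π·0.745/√(1−0.745²)) = 0.0300, i.e. 3.00%.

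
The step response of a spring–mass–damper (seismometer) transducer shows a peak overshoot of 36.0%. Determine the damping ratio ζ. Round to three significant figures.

Inverting the overshoot relation: ζ = |ln 0.360|/√(π² + ln²0.360) = 0.309.

ζ ≈ 0.309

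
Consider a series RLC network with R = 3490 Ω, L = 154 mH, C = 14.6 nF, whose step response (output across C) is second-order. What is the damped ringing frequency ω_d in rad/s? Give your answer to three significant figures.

ω_d ≈ 17800 rad/s

For a series RLC circuit (capacitor voltage as output), ω_n = 1/√(LC) = 1/√(154 mH · 14.6 nF) = 21100 rad/s.
ζ = (R/2)·√(C/L) = (3490/2)·√(14.6 nF/154 mH) = 0.537.
ω_d = 21100·√(1 − 0.537²) = 17800 rad/s.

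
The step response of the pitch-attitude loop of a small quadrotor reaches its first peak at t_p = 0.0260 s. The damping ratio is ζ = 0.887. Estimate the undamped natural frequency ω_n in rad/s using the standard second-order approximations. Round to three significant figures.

ω_n ≈ 262 rad/s

Peak time t_p = π/ω_d, so ω_d = π/t_p = π/0.0260 = 121 rad/s.
ω_n = ω_d/√(1−ζ²) = 121/√0.213 = 262 rad/s.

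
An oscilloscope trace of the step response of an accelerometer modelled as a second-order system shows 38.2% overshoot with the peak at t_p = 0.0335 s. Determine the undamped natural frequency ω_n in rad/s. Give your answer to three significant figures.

ω_n ≈ 98.1 rad/s

The overshoot fixes ζ = −ln(OS)/√(π²+ln²(OS)) = 0.293.
From t_p = π/ω_d, ω_d = π/0.0335 = 93.8 rad/s, so ω_n = ω_d/√(1−ζ²) = 98.1 rad/s.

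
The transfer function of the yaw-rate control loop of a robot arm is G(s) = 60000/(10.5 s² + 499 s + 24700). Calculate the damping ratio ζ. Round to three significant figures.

ζ ≈ 0.490

Dividing through by 10.5: denominator becomes s² + 47.52 s + 2352.
So ω_n = √2352 = 48.5 rad/s and ζ = 47.52/(2·48.5) = 0.490.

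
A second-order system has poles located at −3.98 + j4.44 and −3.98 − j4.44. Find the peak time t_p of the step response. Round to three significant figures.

t_p = π/ω_d with ω_d = 4.44 (the imaginary part), so t_p = 0.708 s.

t_p ≈ 0.708 s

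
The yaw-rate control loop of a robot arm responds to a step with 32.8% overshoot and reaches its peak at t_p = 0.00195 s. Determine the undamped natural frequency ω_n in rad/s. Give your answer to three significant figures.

ω_n ≈ 1710 rad/s

ζ from %OS: ζ = |ln 0.328|/√(π²+ln²0.328) = 0.334.
From t_p = π/ω_d, ω_d = π/0.00195 = 1610 rad/s, so ω_n = ω_d/√(1−ζ²) = 1710 rad/s.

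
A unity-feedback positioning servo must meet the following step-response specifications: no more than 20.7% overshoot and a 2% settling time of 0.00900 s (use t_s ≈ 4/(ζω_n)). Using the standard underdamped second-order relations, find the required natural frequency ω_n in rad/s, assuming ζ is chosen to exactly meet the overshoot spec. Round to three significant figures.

ω_n ≈ 992 rad/s

ζ = −ln(OS)/√(π² + (ln OS)²). With OS = 0.207, ln OS = −1.575 and ζ = 1.575/3.514 = 0.448.
From t_s ≈ 4/(ζω_n): ω_n = 4/(ζ·t_s) = 4/(0.448·0.00900) = 992 rad/s.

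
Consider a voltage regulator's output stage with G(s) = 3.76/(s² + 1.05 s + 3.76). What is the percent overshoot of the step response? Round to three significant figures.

%OS ≈ 41.3%

ω_n = √3.76 = 1.94 rad/s; ζ = 1.05/(2·1.94) = 0.271.
%OS = 100 e^{−πζ/√(1−ζ²)} with ζ = 0.271 gives 41.3%.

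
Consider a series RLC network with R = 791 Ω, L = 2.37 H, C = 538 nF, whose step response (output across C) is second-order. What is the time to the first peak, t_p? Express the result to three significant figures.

t_p ≈ 0.00361 s

For a series RLC circuit (capacitor voltage as output), ω_n = 1/√(LC) = 1/√(2.37 H · 538 nF) = 886 rad/s.
ζ = (R/2)·√(C/L) = (791/2)·√(538 nF/2.37 H) = 0.188.
The damped frequency ω_d = ω_n√(1−ζ²) = 870 rad/s. t_p = π/ω_d = 0.00361 s.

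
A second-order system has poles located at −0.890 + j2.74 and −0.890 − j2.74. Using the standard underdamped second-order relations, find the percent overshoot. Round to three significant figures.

%OS ≈ 36.0%

With σ = 0.890, ω_d = 2.74: ω_n = √(σ²+ω_d²) = 2.88 rad/s, ζ = σ/ω_n = 0.309.
%OS = 100·exp(−πζ/√(1−ζ²)) = 36.0%.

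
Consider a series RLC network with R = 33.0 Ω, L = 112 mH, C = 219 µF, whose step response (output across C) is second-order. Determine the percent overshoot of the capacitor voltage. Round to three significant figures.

For a series RLC circuit (capacitor voltage as output), ω_n = 1/√(LC) = 1/√(112 mH · 219 µF) = 202 rad/s.
ζ = (R/2)·√(C/L) = (33.0/2)·√(219 µF/112 mH) = 0.730.
%OS = 100·exp(−πζ/√(1−ζ²)) = 3.50%.

%OS ≈ 3.50%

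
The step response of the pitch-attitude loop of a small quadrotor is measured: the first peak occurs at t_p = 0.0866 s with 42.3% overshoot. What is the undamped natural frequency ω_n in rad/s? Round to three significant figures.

ζ from %OS: ζ = |ln 0.423|/√(π²+ln²0.423) = 0.264.
t_p = π/ω_d ⇒ ω_d = 36.3 rad/s; then ω_n = ω_d/√(1−ζ²) = 37.6 rad/s.

ω_n ≈ 37.6 rad/s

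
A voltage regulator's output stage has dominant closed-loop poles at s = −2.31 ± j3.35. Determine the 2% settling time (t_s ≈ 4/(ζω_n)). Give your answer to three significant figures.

t_s ≈ 1.73 s

For poles at −σ ± jω_d, ζω_n = σ = 2.31, so t_s ≈ 4/σ = 1.73 s.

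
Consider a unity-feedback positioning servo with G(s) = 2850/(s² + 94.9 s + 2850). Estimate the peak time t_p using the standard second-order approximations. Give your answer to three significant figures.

ω_n = √2850 = 53.4 rad/s; ζ = 94.9/(2·53.4) = 0.889.
ω_d = 53.4·√(1 − 0.889²) = 24.5 rad/s. Then t_p = π/ω_d = 0.128 s.

t_p ≈ 0.128 s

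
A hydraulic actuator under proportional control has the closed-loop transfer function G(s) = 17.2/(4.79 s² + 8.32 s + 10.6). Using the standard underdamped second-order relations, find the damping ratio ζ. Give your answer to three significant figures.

ζ ≈ 0.584

Dividing through by 4.79: denominator becomes s² + 1.737 s + 2.213.
So ω_n = √2.213 = 1.49 rad/s and ζ = 1.737/(2·1.49) = 0.584.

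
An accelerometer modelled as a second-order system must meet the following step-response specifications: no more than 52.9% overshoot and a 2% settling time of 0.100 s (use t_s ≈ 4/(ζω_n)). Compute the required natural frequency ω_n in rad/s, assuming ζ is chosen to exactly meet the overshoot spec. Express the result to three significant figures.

ω_n ≈ 201 rad/s

Inverting the overshoot relation: ζ = |ln 0.529|/√(π² + ln²0.529) = 0.199.
From t_s ≈ 4/(ζω_n): ω_n = 4/(ζ·t_s) = 4/(0.199·0.100) = 201 rad/s.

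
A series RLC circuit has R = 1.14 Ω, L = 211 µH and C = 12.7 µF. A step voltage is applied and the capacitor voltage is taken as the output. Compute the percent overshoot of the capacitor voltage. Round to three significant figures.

%OS ≈ 64.2%

For a series RLC circuit (capacitor voltage as output), ω_n = 1/√(LC) = 1/√(211 µH · 12.7 µF) = 19300 rad/s.
ζ = (R/2)·√(C/L) = (1.14/2)·√(12.7 µF/211 µH) = 0.140.
%OS = 100·exp(−πζ/√(1−ζ²)) = 64.2%.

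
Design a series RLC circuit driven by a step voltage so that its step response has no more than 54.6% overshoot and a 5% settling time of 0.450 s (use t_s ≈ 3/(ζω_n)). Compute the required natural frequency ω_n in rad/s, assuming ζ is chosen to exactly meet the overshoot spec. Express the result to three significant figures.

ω_n ≈ 35.2 rad/s

ζ = −ln(OS)/√(π² + (ln OS)²). With OS = 0.546, ln OS = −0.6051 and ζ = 0.6051/3.199 = 0.189.
Then ω_n = 3/(ζ t_s) = 3/(0.189 × 0.450) = 35.2 rad/s.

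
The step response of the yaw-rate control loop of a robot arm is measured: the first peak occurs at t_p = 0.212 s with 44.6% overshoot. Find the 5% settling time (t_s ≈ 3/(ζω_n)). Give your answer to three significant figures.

t_s ≈ 0.788 s

ζ from %OS: ζ = |ln 0.446|/√(π²+ln²0.446) = 0.249.
t_p = π/ω_d ⇒ ω_d = 14.8 rad/s; then ω_n = ω_d/√(1−ζ²) = 15.3 rad/s.
t_s ≈ 3/(ζω_n) = 3/(0.249·15.3) = 0.788 s.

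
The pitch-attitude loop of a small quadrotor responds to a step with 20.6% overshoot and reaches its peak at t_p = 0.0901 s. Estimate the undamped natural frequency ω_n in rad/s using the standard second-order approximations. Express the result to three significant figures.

The overshoot fixes ζ = −ln(OS)/√(π²+ln²(OS)) = 0.449.
From t_p = π/ω_d, ω_d = π/0.0901 = 34.9 rad/s, so ω_n = ω_d/√(1−ζ²) = 39.0 rad/s.

ω_n ≈ 39.0 rad/s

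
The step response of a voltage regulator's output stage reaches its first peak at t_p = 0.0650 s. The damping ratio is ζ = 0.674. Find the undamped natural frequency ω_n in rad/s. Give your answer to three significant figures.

Peak time t_p = π/ω_d, so ω_d = π/t_p = π/0.0650 = 48.3 rad/s.
ω_n = ω_d/√(1−ζ²) = 48.3/√0.546 = 65.4 rad/s.

ω_n ≈ 65.4 rad/s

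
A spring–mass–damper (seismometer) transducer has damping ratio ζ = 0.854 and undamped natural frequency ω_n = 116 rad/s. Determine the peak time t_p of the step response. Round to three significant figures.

The damped frequency is ω_d = ω_n√(1−ζ²) = 116·√(1−0.729) = 60.4 rad/s.
Peak time t_p = π/ω_d = π/60.4 = 0.0521 s.

t_p ≈ 0.0521 s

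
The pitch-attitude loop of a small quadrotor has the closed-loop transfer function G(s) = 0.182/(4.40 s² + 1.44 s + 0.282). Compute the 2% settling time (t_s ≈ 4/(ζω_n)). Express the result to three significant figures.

Dividing through by 4.40: denominator becomes s² + 0.3273 s + 0.06409.
So ω_n = √0.06409 = 0.253 rad/s and ζ = 0.3273/(2·0.253) = 0.646.
t_s ≈ 4/(ζω_n) = 24.4 s.

t_s ≈ 24.4 s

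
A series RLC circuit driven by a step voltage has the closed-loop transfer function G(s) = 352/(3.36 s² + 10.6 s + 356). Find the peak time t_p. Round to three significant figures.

Dividing through by 3.36: denominator becomes s² + 3.155 s + 106.0.
So ω_n = √106.0 = 10.3 rad/s and ζ = 3.155/(2·10.3) = 0.153.
ω_d = ω_n√(1−ζ²) = 10.2 rad/s. t_p = π/ω_d = 0.309 s.

t_p ≈ 0.309 s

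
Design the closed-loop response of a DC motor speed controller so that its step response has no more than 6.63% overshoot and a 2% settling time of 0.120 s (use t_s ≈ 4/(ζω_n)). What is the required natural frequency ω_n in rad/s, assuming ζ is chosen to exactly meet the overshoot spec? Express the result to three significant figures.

From %OS = 100·exp(−πζ/√(1−ζ²)), invert to get ζ = −ln(OS)/√(π² + ln²(OS)) with OS = 0.0663.
−ln 0.0663 = 2.714, so ζ = 2.714/√(π² + 7.363) = 0.654.
Then ω_n = 4/(ζ t_s) = 4/(0.654 × 0.120) = 51.0 rad/s.

ω_n ≈ 51.0 rad/s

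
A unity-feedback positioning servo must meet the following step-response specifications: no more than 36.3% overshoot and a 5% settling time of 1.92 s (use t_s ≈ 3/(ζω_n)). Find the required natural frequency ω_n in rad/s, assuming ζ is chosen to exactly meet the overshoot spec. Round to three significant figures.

ω_n ≈ 5.09 rad/s

ζ = −ln(OS)/√(π² + (ln OS)²). With OS = 0.363, ln OS = −1.013 and ζ = 1.013/3.301 = 0.307.
Then ω_n = 3/(ζ t_s) = 3/(0.307 × 1.92) = 5.09 rad/s.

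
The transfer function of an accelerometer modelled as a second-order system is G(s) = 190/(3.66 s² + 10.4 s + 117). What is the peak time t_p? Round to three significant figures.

t_p ≈ 0.574 s

Dividing through by 3.66: denominator becomes s² + 2.842 s + 31.97.
So ω_n = √31.97 = 5.65 rad/s and ζ = 2.842/(2·5.65) = 0.251.
The damped frequency ω_d = ω_n√(1−ζ²) = 5.47 rad/s. t_p = π/ω_d = 0.574 s.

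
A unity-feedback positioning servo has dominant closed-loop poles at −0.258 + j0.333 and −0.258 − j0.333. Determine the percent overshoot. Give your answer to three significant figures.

With σ = 0.258, ω_d = 0.333: ω_n = √(σ²+ω_d²) = 0.421 rad/s, ζ = σ/ω_n = 0.612.
%OS = 100 e^{−πζ/√(1−ζ²)} with ζ = 0.612 gives 8.77%.

%OS ≈ 8.77%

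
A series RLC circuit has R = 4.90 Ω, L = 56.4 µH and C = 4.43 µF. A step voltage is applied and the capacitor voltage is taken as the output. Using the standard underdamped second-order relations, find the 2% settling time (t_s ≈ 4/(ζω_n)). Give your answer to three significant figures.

For a series RLC circuit (capacitor voltage as output), ω_n = 1/√(LC) = 1/√(56.4 µH · 4.43 µF) = 63300 rad/s.
ζ = (R/2)·√(C/L) = (4.90/2)·√(4.43 µF/56.4 µH) = 0.687.
t_s ≈ 4/(ζω_n) = 0.0000921 s.

t_s ≈ 0.0000921 s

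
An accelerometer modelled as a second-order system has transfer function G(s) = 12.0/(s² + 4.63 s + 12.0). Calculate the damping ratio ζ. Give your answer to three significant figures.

ζ ≈ 0.668

ω_n = √12.0 = 3.46 rad/s; ζ = 4.63/(2·3.46) = 0.668.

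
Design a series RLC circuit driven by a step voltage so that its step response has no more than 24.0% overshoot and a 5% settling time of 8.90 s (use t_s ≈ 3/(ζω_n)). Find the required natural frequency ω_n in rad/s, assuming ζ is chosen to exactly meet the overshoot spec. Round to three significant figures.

From %OS = 100·exp(−πζ/√(1−ζ²)), invert to get ζ = −ln(OS)/√(π² + ln²(OS)) with OS = 0.240.
−ln 0.240 = 1.427, so ζ = 1.427/√(π² + 2.037) = 0.414.
From t_s ≈ 3/(ζω_n): ω_n = 3/(ζ·t_s) = 3/(0.414·8.90) = 0.815 rad/s.

ω_n ≈ 0.815 rad/s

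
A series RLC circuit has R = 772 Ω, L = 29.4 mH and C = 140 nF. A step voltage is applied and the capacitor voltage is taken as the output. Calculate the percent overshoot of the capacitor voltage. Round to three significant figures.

%OS ≈ 0.737%

For a series RLC circuit (capacitor voltage as output), ω_n = 1/√(LC) = 1/√(29.4 mH · 140 nF) = 15600 rad/s.
ζ = (R/2)·√(C/L) = (772/2)·√(140 nF/29.4 mH) = 0.842.
Overshoot: exp(−π·0.842/√(1−0.842²)) = 0.00737, i.e. 0.737%.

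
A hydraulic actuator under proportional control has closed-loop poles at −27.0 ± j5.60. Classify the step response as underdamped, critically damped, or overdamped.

underdamped

Since the poles form a complex-conjugate pair with nonzero imaginary part, the response is underdamped.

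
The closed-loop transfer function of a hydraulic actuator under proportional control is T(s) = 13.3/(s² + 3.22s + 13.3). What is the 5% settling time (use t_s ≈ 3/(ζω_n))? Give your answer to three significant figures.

t_s ≈ 1.86 s

Matching coefficients with s² + 2ζω_n s + ω_n² gives ω_n² = 13.3 ⇒ ω_n = 3.65 rad/s, and ζ = 3.22/(2ω_n) = 0.441.
t_s ≈ 3/(ζω_n) = 3/(0.441·3.65) = 1.86 s.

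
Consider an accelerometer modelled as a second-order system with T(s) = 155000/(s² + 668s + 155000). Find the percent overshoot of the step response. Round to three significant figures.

ω_n = √155000 = 394 rad/s; ζ = 668/(2·394) = 0.848.
Overshoot: exp(−π·0.848/√(1−0.848²)) = 0.00651, i.e. 0.651%.

%OS ≈ 0.651%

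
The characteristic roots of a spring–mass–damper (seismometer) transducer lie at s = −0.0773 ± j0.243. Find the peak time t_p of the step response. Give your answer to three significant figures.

t_p ≈ 12.9 s

t_p = π/ω_d with ω_d = 0.243 (the imaginary part), so t_p = 12.9 s.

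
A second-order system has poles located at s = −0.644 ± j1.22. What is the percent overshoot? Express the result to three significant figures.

|pole| = ω_n = √(0.644² + 1.22²) = 1.38 rad/s; ζ = cos θ = σ/ω_n = 0.467.
%OS = 100·exp(−πζ/√(1−ζ²)) = 19.0%.

%OS ≈ 19.0%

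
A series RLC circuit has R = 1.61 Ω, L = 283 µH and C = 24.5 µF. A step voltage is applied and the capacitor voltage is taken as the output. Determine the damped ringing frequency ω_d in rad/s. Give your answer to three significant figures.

ω_d ≈ 11700 rad/s

For a series RLC circuit (capacitor voltage as output), ω_n = 1/√(LC) = 1/√(283 µH · 24.5 µF) = 12000 rad/s.
ζ = (R/2)·√(C/L) = (1.61/2)·√(24.5 µF/283 µH) = 0.237.
The damped frequency ω_d = ω_n√(1−ζ²) = 11700 rad/s.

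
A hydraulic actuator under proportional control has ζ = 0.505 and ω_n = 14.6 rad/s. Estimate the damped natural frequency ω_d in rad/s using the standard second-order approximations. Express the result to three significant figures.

ω_d = ω_n√(1−ζ²) = 14.6·√0.745 = 12.6 rad/s.

ω_d ≈ 12.6 rad/s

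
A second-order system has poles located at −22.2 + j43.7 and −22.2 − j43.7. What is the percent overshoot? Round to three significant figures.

%OS ≈ 20.3%

|pole| = ω_n = √(22.2² + 43.7²) = 49.0 rad/s; ζ = cos θ = σ/ω_n = 0.453.
%OS = 100 e^{−πζ/√(1−ζ²)} with ζ = 0.453 gives 20.3%.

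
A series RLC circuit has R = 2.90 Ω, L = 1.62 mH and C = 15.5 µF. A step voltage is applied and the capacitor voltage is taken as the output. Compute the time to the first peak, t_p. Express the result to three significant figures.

t_p ≈ 0.000503 s

For a series RLC circuit (capacitor voltage as output), ω_n = 1/√(LC) = 1/√(1.62 mH · 15.5 µF) = 6310 rad/s.
ζ = (R/2)·√(C/L) = (2.90/2)·√(15.5 µF/1.62 mH) = 0.142.
The damped frequency ω_d = ω_n√(1−ζ²) = 6250 rad/s. t_p = π/ω_d = 0.000503 s.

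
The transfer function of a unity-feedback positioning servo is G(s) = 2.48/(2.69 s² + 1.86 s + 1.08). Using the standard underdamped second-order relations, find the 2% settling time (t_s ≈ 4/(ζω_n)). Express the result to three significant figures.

t_s ≈ 11.6 s

Dividing through by 2.69: denominator becomes s² + 0.6914 s + 0.4015.
So ω_n = √0.4015 = 0.634 rad/s and ζ = 0.6914/(2·0.634) = 0.546.
t_s ≈ 4/(ζω_n) = 11.6 s.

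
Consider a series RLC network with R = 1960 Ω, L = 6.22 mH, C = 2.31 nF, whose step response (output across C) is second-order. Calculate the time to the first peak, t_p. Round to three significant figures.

For a series RLC circuit (capacitor voltage as output), ω_n = 1/√(LC) = 1/√(6.22 mH · 2.31 nF) = 264000 rad/s.
ζ = (R/2)·√(C/L) = (1960/2)·√(2.31 nF/6.22 mH) = 0.597.
ω_d = ω_n√(1−ζ²) = 212000 rad/s. t_p = π/ω_d = 0.0000148 s.

t_p ≈ 0.0000148 s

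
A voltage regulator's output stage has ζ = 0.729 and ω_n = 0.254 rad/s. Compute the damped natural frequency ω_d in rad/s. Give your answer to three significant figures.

ω_d = ω_n√(1−ζ²) = 0.254·√0.469 = 0.174 rad/s.

ω_d ≈ 0.174 rad/s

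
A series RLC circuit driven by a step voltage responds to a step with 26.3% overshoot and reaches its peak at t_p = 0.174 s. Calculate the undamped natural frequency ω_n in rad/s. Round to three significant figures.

From the overshoot, ζ = −ln(OS)/√(π²+ln²(OS)) = 0.391.
t_p = π/ω_d ⇒ ω_d = 18.1 rad/s; then ω_n = ω_d/√(1−ζ²) = 19.6 rad/s.

ω_n ≈ 19.6 rad/s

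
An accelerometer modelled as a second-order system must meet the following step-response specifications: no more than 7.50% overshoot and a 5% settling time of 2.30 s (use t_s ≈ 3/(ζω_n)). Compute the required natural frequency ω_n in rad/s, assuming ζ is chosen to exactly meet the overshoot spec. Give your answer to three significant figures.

ω_n ≈ 2.05 rad/s

From %OS = 100·exp(−πζ/√(1−ζ²)), invert to get ζ = −ln(OS)/√(π² + ln²(OS)) with OS = 0.0750.
−ln 0.0750 = 2.590, so ζ = 2.590/√(π² + 6.709) = 0.636.
Then ω_n = 3/(ζ t_s) = 3/(0.636 × 2.30) = 2.05 rad/s.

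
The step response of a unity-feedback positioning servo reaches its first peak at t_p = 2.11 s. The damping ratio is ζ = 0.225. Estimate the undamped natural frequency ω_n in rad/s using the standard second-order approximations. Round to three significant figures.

ω_n ≈ 1.53 rad/s

Peak time t_p = π/ω_d, so ω_d = π/t_p = π/2.11 = 1.49 rad/s.
ω_n = ω_d/√(1−ζ²) = 1.49/√0.949 = 1.53 rad/s.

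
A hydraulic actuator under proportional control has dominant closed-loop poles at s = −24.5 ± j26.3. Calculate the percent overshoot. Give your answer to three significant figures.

With σ = 24.5, ω_d = 26.3: ω_n = √(σ²+ω_d²) = 35.9 rad/s, ζ = σ/ω_n = 0.682.
Overshoot: exp(−π·0.682/√(1−0.682²)) = 0.0536, i.e. 5.36%.

%OS ≈ 5.36%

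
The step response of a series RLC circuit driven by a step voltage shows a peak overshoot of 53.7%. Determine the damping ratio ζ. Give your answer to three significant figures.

ζ ≈ 0.194

From %OS = 100·exp(−πζ/√(1−ζ²)), invert to get ζ = −ln(OS)/√(π² + ln²(OS)) with OS = 0.537.
−ln 0.537 = 0.6218, so ζ = 0.6218/√(π² + 0.3866) = 0.194.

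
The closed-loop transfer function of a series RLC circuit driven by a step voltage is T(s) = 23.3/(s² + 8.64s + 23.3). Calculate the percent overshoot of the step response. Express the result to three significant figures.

ω_n = √23.3 = 4.83 rad/s; ζ = 8.64/(2·4.83) = 0.895.
%OS = 100·exp(−πζ/√(1−ζ²)) = 0.183%.

%OS ≈ 0.183%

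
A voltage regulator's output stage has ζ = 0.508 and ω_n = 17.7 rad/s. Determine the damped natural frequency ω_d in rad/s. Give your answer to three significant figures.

ω_d ≈ 15.2 rad/s

ω_d = ω_n√(1−ζ²) = 17.7·√0.742 = 15.2 rad/s.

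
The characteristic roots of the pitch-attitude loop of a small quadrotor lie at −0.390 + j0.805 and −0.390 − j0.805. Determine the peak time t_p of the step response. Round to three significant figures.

t_p = π/ω_d with ω_d = 0.805 (the imaginary part), so t_p = 3.90 s.

t_p ≈ 3.90 s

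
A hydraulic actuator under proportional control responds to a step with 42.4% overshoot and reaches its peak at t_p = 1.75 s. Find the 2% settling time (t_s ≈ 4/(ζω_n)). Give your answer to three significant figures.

ζ from %OS: ζ = |ln 0.424|/√(π²+ln²0.424) = 0.263.
t_p = π/ω_d ⇒ ω_d = 1.80 rad/s; then ω_n = ω_d/√(1−ζ²) = 1.86 rad/s.
t_s ≈ 4/(ζω_n) = 4/(0.263·1.86) = 8.16 s.

t_s ≈ 8.16 s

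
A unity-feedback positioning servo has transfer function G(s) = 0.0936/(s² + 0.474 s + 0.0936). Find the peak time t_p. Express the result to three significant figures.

t_p ≈ 16.2 s

ω_n = √0.0936 = 0.306 rad/s; ζ = 0.474/(2·0.306) = 0.775.
ω_d = ω_n√(1−ζ²) = 0.193 rad/s. Then t_p = π/ω_d = 16.2 s.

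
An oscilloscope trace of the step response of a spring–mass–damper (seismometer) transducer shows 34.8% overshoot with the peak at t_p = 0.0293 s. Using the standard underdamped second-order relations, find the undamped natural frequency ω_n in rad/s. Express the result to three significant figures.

ω_n ≈ 113 rad/s

The overshoot fixes ζ = −ln(OS)/√(π²+ln²(OS)) = 0.318.
From t_p = π/ω_d, ω_d = π/0.0293 = 107 rad/s, so ω_n = ω_d/√(1−ζ²) = 113 rad/s.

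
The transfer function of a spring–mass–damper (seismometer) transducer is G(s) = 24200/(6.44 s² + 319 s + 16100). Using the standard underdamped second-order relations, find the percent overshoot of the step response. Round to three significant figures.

%OS ≈ 16.7%

Dividing through by 6.44: denominator becomes s² + 49.53 s + 2500.
So ω_n = √2500 = 50.0 rad/s and ζ = 49.53/(2·50.0) = 0.495.
Overshoot: exp(−π·0.495/√(1−0.495²)) = 0.167, i.e. 16.7%.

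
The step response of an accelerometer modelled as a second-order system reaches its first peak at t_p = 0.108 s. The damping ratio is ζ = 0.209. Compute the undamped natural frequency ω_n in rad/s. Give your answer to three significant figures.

Peak time t_p = π/ω_d, so ω_d = π/t_p = π/0.108 = 29.1 rad/s.
ω_n = ω_d/√(1−ζ²) = 29.1/√0.956 = 29.7 rad/s.

ω_n ≈ 29.7 rad/s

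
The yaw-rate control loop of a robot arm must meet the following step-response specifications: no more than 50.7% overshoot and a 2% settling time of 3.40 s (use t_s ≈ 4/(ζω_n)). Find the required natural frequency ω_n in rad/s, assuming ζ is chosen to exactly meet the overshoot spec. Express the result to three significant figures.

ζ = −ln(OS)/√(π² + (ln OS)²). With OS = 0.507, ln OS = −0.6792 and ζ = 0.6792/3.214 = 0.211.
Then ω_n = 4/(ζ t_s) = 4/(0.211 × 3.40) = 5.57 rad/s.

ω_n ≈ 5.57 rad/s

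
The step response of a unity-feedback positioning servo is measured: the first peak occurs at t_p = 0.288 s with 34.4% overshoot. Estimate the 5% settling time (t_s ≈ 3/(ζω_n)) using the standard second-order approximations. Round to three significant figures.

ζ from %OS: ζ = |ln 0.344|/√(π²+ln²0.344) = 0.322.
From t_p = π/ω_d, ω_d = π/0.288 = 10.9 rad/s, so ω_n = ω_d/√(1−ζ²) = 11.5 rad/s.
t_s ≈ 3/(ζω_n) = 3/(0.322·11.5) = 0.810 s.

t_s ≈ 0.810 s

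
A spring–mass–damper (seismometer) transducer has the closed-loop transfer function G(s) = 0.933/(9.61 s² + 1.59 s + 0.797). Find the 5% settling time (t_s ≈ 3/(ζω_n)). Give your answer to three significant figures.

t_s ≈ 36.3 s

Dividing through by 9.61: denominator becomes s² + 0.1655 s + 0.08293.
So ω_n = √0.08293 = 0.288 rad/s and ζ = 0.1655/(2·0.288) = 0.287.
t_s ≈ 3/(ζω_n) = 36.3 s.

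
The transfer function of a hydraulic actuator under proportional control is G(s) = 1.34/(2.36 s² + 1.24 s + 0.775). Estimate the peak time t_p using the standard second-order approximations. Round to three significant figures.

t_p ≈ 6.17 s

Dividing through by 2.36: denominator becomes s² + 0.5254 s + 0.3284.
So ω_n = √0.3284 = 0.573 rad/s and ζ = 0.5254/(2·0.573) = 0.458.
ω_d = 0.573·√(1 − 0.458²) = 0.509 rad/s. t_p = π/ω_d = 6.17 s.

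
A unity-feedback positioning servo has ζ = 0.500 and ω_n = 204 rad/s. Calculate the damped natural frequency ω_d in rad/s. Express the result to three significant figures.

ω_d ≈ 177 rad/s

ω_d = ω_n√(1−ζ²) = 204·√0.750 = 177 rad/s.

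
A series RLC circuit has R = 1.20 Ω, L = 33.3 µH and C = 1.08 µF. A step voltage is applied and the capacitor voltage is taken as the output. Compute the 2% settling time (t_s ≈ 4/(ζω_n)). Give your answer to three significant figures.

For a series RLC circuit (capacitor voltage as output), ω_n = 1/√(LC) = 1/√(33.3 µH · 1.08 µF) = 167000 rad/s.
ζ = (R/2)·√(C/L) = (1.20/2)·√(1.08 µF/33.3 µH) = 0.108.
t_s ≈ 4/(ζω_n) = 0.000222 s.

t_s ≈ 0.000222 s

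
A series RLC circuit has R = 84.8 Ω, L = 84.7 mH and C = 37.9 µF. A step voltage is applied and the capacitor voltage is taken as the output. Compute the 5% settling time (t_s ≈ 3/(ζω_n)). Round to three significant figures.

t_s ≈ 0.00599 s

For a series RLC circuit (capacitor voltage as output), ω_n = 1/√(LC) = 1/√(84.7 mH · 37.9 µF) = 558 rad/s.
ζ = (R/2)·√(C/L) = (84.8/2)·√(37.9 µF/84.7 mH) = 0.897.
t_s ≈ 3/(ζω_n) = 0.00599 s.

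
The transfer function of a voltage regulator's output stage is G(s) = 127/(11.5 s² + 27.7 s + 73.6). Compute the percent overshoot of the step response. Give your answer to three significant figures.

Dividing through by 11.5: denominator becomes s² + 2.409 s + 6.400.
So ω_n = √6.400 = 2.53 rad/s and ζ = 2.409/(2·2.53) = 0.476.
%OS = 100 e^{−πζ/√(1−ζ²)} with ζ = 0.476 gives 18.3%.

%OS ≈ 18.3%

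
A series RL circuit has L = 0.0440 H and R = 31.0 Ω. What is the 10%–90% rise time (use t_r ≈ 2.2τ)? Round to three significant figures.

t_r ≈ 0.00312 s

τ = L/R = 0.0440/31.0 = 0.00142 s.
t_r ≈ 2.2τ = 0.00312 s.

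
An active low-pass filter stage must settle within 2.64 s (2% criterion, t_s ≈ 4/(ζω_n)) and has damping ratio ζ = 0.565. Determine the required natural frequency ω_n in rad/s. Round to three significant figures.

Rearranging t_s ≈ 4/(ζω_n) gives ω_n = 4/(ζ·t_s) = 4/(0.565 × 2.64) = 2.68 rad/s.

ω_n ≈ 2.68 rad/s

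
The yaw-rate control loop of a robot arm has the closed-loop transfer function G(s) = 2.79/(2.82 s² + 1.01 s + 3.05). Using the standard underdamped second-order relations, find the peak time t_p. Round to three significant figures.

Dividing through by 2.82: denominator becomes s² + 0.3582 s + 1.082.
So ω_n = √1.082 = 1.04 rad/s and ζ = 0.3582/(2·1.04) = 0.172.
ω_d = 1.04·√(1 − 0.172²) = 1.02 rad/s. t_p = π/ω_d = 3.07 s.

t_p ≈ 3.07 s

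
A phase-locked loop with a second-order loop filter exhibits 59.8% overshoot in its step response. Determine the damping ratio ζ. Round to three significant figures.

ζ ≈ 0.162

From %OS = 100·exp(−πζ/√(1−ζ²)), invert to get ζ = −ln(OS)/√(π² + ln²(OS)) with OS = 0.598.
−ln 0.598 = 0.5142, so ζ = 0.5142/√(π² + 0.2644) = 0.162.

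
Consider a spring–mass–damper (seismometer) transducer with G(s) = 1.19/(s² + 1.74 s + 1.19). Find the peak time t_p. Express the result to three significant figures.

t_p ≈ 4.77 s

ω_n = √1.19 = 1.09 rad/s; ζ = 1.74/(2·1.09) = 0.798.
ω_d = 1.09·√(1 − 0.798²) = 0.658 rad/s. Then t_p = π/ω_d = 4.77 s.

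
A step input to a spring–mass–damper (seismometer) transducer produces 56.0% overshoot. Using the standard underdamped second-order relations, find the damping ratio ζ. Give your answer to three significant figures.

ζ = −ln(OS)/√(π² + (ln OS)²). With OS = 0.560, ln OS = −0.5798 and ζ = 0.5798/3.195 = 0.181.

ζ ≈ 0.181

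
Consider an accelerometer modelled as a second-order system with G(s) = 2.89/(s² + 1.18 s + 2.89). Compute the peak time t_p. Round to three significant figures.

ω_n = √2.89 = 1.70 rad/s; ζ = 1.18/(2·1.70) = 0.347.
The damped frequency ω_d = ω_n√(1−ζ²) = 1.59 rad/s. Then t_p = π/ω_d = 1.97 s.

t_p ≈ 1.97 s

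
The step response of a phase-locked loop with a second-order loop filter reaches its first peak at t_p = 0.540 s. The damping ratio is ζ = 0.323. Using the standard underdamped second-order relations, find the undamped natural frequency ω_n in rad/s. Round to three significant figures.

Peak time t_p = π/ω_d, so ω_d = π/t_p = π/0.540 = 5.82 rad/s.
ω_n = ω_d/√(1−ζ²) = 5.82/√0.896 = 6.15 rad/s.

ω_n ≈ 6.15 rad/s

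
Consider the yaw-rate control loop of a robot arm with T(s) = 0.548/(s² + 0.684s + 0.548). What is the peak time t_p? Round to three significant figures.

t_p ≈ 4.79 s

Comparing the denominator to s² + 2ζω_n s + ω_n²: ω_n = √0.548 = 0.740 rad/s, and 2ζω_n = 0.684 so ζ = 0.684/(2·0.740) = 0.462.
ω_d = 0.740·√(1 − 0.462²) = 0.657 rad/s. Then t_p = π/ω_d = 4.79 s.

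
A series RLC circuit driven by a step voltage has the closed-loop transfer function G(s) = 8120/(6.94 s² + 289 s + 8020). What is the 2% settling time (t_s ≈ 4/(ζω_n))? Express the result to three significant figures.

t_s ≈ 0.192 s

Dividing through by 6.94: denominator becomes s² + 41.64 s + 1156.
So ω_n = √1156 = 34.0 rad/s and ζ = 41.64/(2·34.0) = 0.612.
t_s ≈ 4/(ζω_n) = 0.192 s.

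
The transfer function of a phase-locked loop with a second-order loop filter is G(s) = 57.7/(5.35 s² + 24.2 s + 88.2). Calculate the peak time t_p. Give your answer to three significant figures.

t_p ≈ 0.932 s

Dividing through by 5.35: denominator becomes s² + 4.523 s + 16.49.
So ω_n = √16.49 = 4.06 rad/s and ζ = 4.523/(2·4.06) = 0.557.
ω_d = ω_n√(1−ζ²) = 3.37 rad/s. t_p = π/ω_d = 0.932 s.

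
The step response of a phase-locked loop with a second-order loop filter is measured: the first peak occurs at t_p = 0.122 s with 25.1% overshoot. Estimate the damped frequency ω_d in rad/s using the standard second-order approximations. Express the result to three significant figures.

t_p = π/ω_d, so ω_d = π/0.122 = 25.8 rad/s.

ω_d ≈ 25.8 rad/s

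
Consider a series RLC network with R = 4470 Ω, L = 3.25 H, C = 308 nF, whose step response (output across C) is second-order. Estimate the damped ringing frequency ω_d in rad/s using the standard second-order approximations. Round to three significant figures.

ω_d ≈ 725 rad/s

For a series RLC circuit (capacitor voltage as output), ω_n = 1/√(LC) = 1/√(3.25 H · 308 nF) = 1000 rad/s.
ζ = (R/2)·√(C/L) = (4470/2)·√(308 nF/3.25 H) = 0.688.
ω_d = ω_n√(1−ζ²) = 725 rad/s.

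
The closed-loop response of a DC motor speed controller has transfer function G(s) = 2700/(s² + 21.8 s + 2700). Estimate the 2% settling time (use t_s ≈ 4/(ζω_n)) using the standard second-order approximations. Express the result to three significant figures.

t_s ≈ 0.367 s

Comparing the denominator to s² + 2ζω_n s + ω_n²: ω_n = √2700 = 52.0 rad/s, and 2ζω_n = 21.8 so ζ = 21.8/(2·52.0) = 0.210.
t_s ≈ 4/(ζω_n) = 4/(0.210·52.0) = 0.367 s.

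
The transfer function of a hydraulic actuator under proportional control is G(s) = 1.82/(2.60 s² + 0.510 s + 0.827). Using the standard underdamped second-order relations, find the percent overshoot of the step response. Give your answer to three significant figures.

%OS ≈ 57.4%

Dividing through by 2.60: denominator becomes s² + 0.1962 s + 0.3181.
So ω_n = √0.3181 = 0.564 rad/s and ζ = 0.1962/(2·0.564) = 0.174.
Overshoot: exp(−π·0.174/√(1−0.174²)) = 0.574, i.e. 57.4%.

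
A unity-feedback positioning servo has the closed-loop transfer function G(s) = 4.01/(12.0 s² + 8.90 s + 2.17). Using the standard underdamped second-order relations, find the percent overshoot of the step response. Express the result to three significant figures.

%OS ≈ 0.371%

Dividing through by 12.0: denominator becomes s² + 0.7417 s + 0.1808.
So ω_n = √0.1808 = 0.425 rad/s and ζ = 0.7417/(2·0.425) = 0.872.
Overshoot: exp(−π·0.872/√(1−0.872²)) = 0.00371, i.e. 0.371%.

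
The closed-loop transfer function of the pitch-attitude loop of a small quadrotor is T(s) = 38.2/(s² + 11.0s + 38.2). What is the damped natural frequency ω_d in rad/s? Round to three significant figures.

Comparing the denominator to s² + 2ζω_n s + ω_n²: ω_n = √38.2 = 6.18 rad/s, and 2ζω_n = 11.0 so ζ = 11.0/(2·6.18) = 0.890.
The damped frequency ω_d = ω_n√(1−ζ²) = 2.82 rad/s.

ω_d ≈ 2.82 rad/s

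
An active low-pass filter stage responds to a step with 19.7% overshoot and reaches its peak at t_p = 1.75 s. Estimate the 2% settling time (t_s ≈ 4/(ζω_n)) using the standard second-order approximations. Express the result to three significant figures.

t_s ≈ 4.31 s

The overshoot fixes ζ = −ln(OS)/√(π²+ln²(OS)) = 0.459.
From t_p = π/ω_d, ω_d = π/1.75 = 1.80 rad/s, so ω_n = ω_d/√(1−ζ²) = 2.02 rad/s.
t_s ≈ 4/(ζω_n) = 4/(0.459·2.02) = 4.31 s.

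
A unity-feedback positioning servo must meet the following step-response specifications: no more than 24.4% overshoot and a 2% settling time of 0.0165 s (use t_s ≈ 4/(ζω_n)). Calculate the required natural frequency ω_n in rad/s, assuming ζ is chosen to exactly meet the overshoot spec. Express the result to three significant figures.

ω_n ≈ 592 rad/s

From %OS = 100·exp(−πζ/√(1−ζ²)), invert to get ζ = −ln(OS)/√(π² + ln²(OS)) with OS = 0.244.
−ln 0.244 = 1.411, so ζ = 1.411/√(π² + 1.990) = 0.410.
From t_s ≈ 4/(ζω_n): ω_n = 4/(ζ·t_s) = 4/(0.410·0.0165) = 592 rad/s.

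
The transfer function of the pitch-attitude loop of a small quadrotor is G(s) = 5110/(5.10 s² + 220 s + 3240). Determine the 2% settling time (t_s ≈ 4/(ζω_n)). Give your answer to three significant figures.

Dividing through by 5.10: denominator becomes s² + 43.14 s + 635.3.
So ω_n = √635.3 = 25.2 rad/s and ζ = 43.14/(2·25.2) = 0.856.
t_s ≈ 4/(ζω_n) = 0.185 s.

t_s ≈ 0.185 s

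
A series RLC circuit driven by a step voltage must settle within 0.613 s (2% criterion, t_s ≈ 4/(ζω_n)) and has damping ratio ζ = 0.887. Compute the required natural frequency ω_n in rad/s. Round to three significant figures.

ω_n ≈ 7.36 rad/s

Rearranging t_s ≈ 4/(ζω_n) gives ω_n = 4/(ζ·t_s) = 4/(0.887 × 0.613) = 7.36 rad/s.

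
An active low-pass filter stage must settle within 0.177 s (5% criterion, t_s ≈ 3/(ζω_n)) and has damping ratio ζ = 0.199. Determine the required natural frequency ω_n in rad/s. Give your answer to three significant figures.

Rearranging t_s ≈ 3/(ζω_n) gives ω_n = 3/(ζ·t_s) = 3/(0.199 × 0.177) = 85.2 rad/s.

ω_n ≈ 85.2 rad/s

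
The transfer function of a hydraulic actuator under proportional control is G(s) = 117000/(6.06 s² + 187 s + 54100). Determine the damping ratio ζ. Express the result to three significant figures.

ζ ≈ 0.163

Dividing through by 6.06: denominator becomes s² + 30.86 s + 8927.
So ω_n = √8927 = 94.5 rad/s and ζ = 30.86/(2·94.5) = 0.163.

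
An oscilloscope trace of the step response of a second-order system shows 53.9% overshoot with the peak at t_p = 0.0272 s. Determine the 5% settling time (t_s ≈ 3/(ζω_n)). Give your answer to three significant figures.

t_s ≈ 0.132 s

ζ from %OS: ζ = |ln 0.539|/√(π²+ln²0.539) = 0.193.
t_p = π/ω_d ⇒ ω_d = 115 rad/s; then ω_n = ω_d/√(1−ζ²) = 118 rad/s.
t_s ≈ 3/(ζω_n) = 3/(0.193·118) = 0.132 s.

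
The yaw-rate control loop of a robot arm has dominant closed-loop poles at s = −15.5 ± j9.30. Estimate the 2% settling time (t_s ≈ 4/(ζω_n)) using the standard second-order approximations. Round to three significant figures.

t_s ≈ 0.258 s

For poles at −σ ± jω_d, ζω_n = σ = 15.5, so t_s ≈ 4/σ = 0.258 s.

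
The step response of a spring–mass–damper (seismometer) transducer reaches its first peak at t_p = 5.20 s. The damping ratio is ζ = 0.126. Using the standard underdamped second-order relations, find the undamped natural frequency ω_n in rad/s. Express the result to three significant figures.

Peak time t_p = π/ω_d, so ω_d = π/t_p = π/5.20 = 0.604 rad/s.
ω_n = ω_d/√(1−ζ²) = 0.604/√0.984 = 0.609 rad/s.

ω_n ≈ 0.609 rad/s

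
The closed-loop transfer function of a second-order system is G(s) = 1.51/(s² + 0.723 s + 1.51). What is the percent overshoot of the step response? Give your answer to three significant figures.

Matching coefficients with s² + 2ζω_n s + ω_n² gives ω_n² = 1.51 ⇒ ω_n = 1.23 rad/s, and ζ = 0.723/(2ω_n) = 0.294.
%OS = 100 e^{−πζ/√(1−ζ²)} with ζ = 0.294 gives 38.0%.

%OS ≈ 38.0%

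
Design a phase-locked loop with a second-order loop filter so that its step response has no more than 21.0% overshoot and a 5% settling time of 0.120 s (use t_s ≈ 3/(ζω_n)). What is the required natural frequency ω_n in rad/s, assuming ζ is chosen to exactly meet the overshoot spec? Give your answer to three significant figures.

ω_n ≈ 56.2 rad/s

Inverting the overshoot relation: ζ = |ln 0.210|/√(π² + ln²0.210) = 0.445.
Then ω_n = 3/(ζ t_s) = 3/(0.445 × 0.120) = 56.2 rad/s.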